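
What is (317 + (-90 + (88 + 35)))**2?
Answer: 122500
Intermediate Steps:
(317 + (-90 + (88 + 35)))**2 = (317 + (-90 + 123))**2 = (317 + 33)**2 = 350**2 = 122500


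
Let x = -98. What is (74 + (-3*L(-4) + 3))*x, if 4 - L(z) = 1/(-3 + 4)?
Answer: -6664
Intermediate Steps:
L(z) = 3 (L(z) = 4 - 1/(-3 + 4) = 4 - 1/1 = 4 - 1*1 = 4 - 1 = 3)
(74 + (-3*L(-4) + 3))*x = (74 + (-3*3 + 3))*(-98) = (74 + (-9 + 3))*(-98) = (74 - 6)*(-98) = 68*(-98) = -6664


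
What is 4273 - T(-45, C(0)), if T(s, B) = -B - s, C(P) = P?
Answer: 4228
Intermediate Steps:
4273 - T(-45, C(0)) = 4273 - (-1*0 - 1*(-45)) = 4273 - (0 + 45) = 4273 - 1*45 = 4273 - 45 = 4228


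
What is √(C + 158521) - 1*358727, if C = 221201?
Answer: -358727 + √379722 ≈ -3.5811e+5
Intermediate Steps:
√(C + 158521) - 1*358727 = √(221201 + 158521) - 1*358727 = √379722 - 358727 = -358727 + √379722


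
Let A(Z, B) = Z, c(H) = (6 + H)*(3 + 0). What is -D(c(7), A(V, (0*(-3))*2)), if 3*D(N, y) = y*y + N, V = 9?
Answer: -40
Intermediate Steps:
c(H) = 18 + 3*H (c(H) = (6 + H)*3 = 18 + 3*H)
D(N, y) = N/3 + y²/3 (D(N, y) = (y*y + N)/3 = (y² + N)/3 = (N + y²)/3 = N/3 + y²/3)
-D(c(7), A(V, (0*(-3))*2)) = -((18 + 3*7)/3 + (⅓)*9²) = -((18 + 21)/3 + (⅓)*81) = -((⅓)*39 + 27) = -(13 + 27) = -1*40 = -40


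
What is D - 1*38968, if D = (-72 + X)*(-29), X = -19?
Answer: -36329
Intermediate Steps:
D = 2639 (D = (-72 - 19)*(-29) = -91*(-29) = 2639)
D - 1*38968 = 2639 - 1*38968 = 2639 - 38968 = -36329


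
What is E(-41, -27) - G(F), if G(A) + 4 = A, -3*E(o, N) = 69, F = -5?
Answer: -14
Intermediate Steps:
E(o, N) = -23 (E(o, N) = -⅓*69 = -23)
G(A) = -4 + A
E(-41, -27) - G(F) = -23 - (-4 - 5) = -23 - 1*(-9) = -23 + 9 = -14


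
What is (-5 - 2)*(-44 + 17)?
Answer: 189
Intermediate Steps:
(-5 - 2)*(-44 + 17) = -7*(-27) = 189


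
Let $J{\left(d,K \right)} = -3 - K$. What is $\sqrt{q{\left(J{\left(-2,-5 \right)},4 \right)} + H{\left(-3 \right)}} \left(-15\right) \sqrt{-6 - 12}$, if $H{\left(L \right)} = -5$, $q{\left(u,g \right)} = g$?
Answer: $45 \sqrt{2} \approx 63.64$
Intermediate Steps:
$\sqrt{q{\left(J{\left(-2,-5 \right)},4 \right)} + H{\left(-3 \right)}} \left(-15\right) \sqrt{-6 - 12} = \sqrt{4 - 5} \left(-15\right) \sqrt{-6 - 12} = \sqrt{-1} \left(-15\right) \sqrt{-18} = i \left(-15\right) 3 i \sqrt{2} = - 15 i 3 i \sqrt{2} = 45 \sqrt{2}$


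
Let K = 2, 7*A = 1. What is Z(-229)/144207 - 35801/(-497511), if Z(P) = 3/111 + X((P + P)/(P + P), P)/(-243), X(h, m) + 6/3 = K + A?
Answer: 5157605192801/71672824208223 ≈ 0.071960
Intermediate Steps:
A = ⅐ (A = (⅐)*1 = ⅐ ≈ 0.14286)
X(h, m) = ⅐ (X(h, m) = -2 + (2 + ⅐) = -2 + 15/7 = ⅐)
Z(P) = 1664/62937 (Z(P) = 3/111 + (⅐)/(-243) = 3*(1/111) + (⅐)*(-1/243) = 1/37 - 1/1701 = 1664/62937)
Z(-229)/144207 - 35801/(-497511) = (1664/62937)/144207 - 35801/(-497511) = (1664/62937)*(1/144207) - 35801*(-1/497511) = 1664/9075955959 + 35801/497511 = 5157605192801/71672824208223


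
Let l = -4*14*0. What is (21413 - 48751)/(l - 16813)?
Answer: 27338/16813 ≈ 1.6260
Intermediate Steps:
l = 0 (l = -56*0 = 0)
(21413 - 48751)/(l - 16813) = (21413 - 48751)/(0 - 16813) = -27338/(-16813) = -27338*(-1/16813) = 27338/16813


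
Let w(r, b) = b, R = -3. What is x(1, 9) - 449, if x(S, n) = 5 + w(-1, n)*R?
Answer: -471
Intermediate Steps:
x(S, n) = 5 - 3*n (x(S, n) = 5 + n*(-3) = 5 - 3*n)
x(1, 9) - 449 = (5 - 3*9) - 449 = (5 - 27) - 449 = -22 - 449 = -471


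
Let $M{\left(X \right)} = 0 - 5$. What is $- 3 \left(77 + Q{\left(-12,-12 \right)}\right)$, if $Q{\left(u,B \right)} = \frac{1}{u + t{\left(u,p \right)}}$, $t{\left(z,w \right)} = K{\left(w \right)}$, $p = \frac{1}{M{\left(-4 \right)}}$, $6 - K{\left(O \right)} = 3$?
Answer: $- \frac{692}{3} \approx -230.67$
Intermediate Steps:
$M{\left(X \right)} = -5$
$K{\left(O \right)} = 3$ ($K{\left(O \right)} = 6 - 3 = 3$)
$p = - \frac{1}{5}$ ($p = \frac{1}{-5} = - \frac{1}{5} \approx -0.2$)
$t{\left(z,w \right)} = 3$
$Q{\left(u,B \right)} = \frac{1}{3 + u}$ ($Q{\left(u,B \right)} = \frac{1}{u + 3} = \frac{1}{3 + u}$)
$- 3 \left(77 + Q{\left(-12,-12 \right)}\right) = - 3 \left(77 + \frac{1}{3 - 12}\right) = - 3 \left(77 + \frac{1}{-9}\right) = - 3 \left(77 - \frac{1}{9}\right) = \left(-3\right) \frac{692}{9} = - \frac{692}{3}$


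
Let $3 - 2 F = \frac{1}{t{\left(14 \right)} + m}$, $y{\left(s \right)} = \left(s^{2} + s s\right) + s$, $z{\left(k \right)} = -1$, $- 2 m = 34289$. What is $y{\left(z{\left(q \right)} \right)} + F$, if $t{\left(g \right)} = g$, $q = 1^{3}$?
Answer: $\frac{171307}{68522} \approx 2.5$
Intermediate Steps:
$q = 1$
$m = - \frac{34289}{2}$ ($m = \left(- \frac{1}{2}\right) 34289 = - \frac{34289}{2} \approx -17145.0$)
$y{\left(s \right)} = s + 2 s^{2}$ ($y{\left(s \right)} = \left(s^{2} + s^{2}\right) + s = 2 s^{2} + s = s + 2 s^{2}$)
$F = \frac{102785}{68522}$ ($F = \frac{3}{2} - \frac{1}{2 \left(14 - \frac{34289}{2}\right)} = \frac{3}{2} - \frac{1}{2 \left(- \frac{34261}{2}\right)} = \frac{3}{2} - - \frac{1}{34261} = \frac{3}{2} + \frac{1}{34261} = \frac{102785}{68522} \approx 1.5$)
$y{\left(z{\left(q \right)} \right)} + F = - (1 + 2 \left(-1\right)) + \frac{102785}{68522} = - (1 - 2) + \frac{102785}{68522} = \left(-1\right) \left(-1\right) + \frac{102785}{68522} = 1 + \frac{102785}{68522} = \frac{171307}{68522}$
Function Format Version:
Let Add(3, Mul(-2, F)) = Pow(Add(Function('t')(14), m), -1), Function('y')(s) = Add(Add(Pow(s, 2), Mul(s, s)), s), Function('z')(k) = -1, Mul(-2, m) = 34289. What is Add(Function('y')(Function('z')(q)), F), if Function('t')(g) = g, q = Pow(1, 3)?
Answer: Rational(171307, 68522) ≈ 2.5000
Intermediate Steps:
q = 1
m = Rational(-34289, 2) (m = Mul(Rational(-1, 2), 34289) = Rational(-34289, 2) ≈ -17145.)
Function('y')(s) = Add(s, Mul(2, Pow(s, 2))) (Function('y')(s) = Add(Add(Pow(s, 2), Pow(s, 2)), s) = Add(Mul(2, Pow(s, 2)), s) = Add(s, Mul(2, Pow(s, 2))))
F = Rational(102785, 68522) (F = Add(Rational(3, 2), Mul(Rational(-1, 2), Pow(Add(14, Rational(-34289, 2)), -1))) = Add(Rational(3, 2), Mul(Rational(-1, 2), Pow(Rational(-34261, 2), -1))) = Add(Rational(3, 2), Mul(Rational(-1, 2), Rational(-2, 34261))) = Add(Rational(3, 2), Rational(1, 34261)) = Rational(102785, 68522) ≈ 1.5000)
Add(Function('y')(Function('z')(q)), F) = Add(Mul(-1, Add(1, Mul(2, -1))), Rational(102785, 68522)) = Add(Mul(-1, Add(1, -2)), Rational(102785, 68522)) = Add(Mul(-1, -1), Rational(102785, 68522)) = Add(1, Rational(102785, 68522)) = Rational(171307, 68522)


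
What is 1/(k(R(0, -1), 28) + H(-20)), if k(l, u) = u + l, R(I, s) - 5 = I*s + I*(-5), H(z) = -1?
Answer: 1/32 ≈ 0.031250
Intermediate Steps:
R(I, s) = 5 - 5*I + I*s (R(I, s) = 5 + (I*s + I*(-5)) = 5 + (I*s - 5*I) = 5 + (-5*I + I*s) = 5 - 5*I + I*s)
k(l, u) = l + u
1/(k(R(0, -1), 28) + H(-20)) = 1/(((5 - 5*0 + 0*(-1)) + 28) - 1) = 1/(((5 + 0 + 0) + 28) - 1) = 1/((5 + 28) - 1) = 1/(33 - 1) = 1/32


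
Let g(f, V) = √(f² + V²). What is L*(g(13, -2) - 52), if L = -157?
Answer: 8164 - 157*√173 ≈ 6099.0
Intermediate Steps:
g(f, V) = √(V² + f²)
L*(g(13, -2) - 52) = -157*(√((-2)² + 13²) - 52) = -157*(√(4 + 169) - 52) = -157*(√173 - 52) = -157*(-52 + √173) = 8164 - 157*√173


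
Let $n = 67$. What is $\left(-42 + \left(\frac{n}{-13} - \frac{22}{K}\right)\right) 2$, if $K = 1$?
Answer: $- \frac{1798}{13} \approx -138.31$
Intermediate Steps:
$\left(-42 + \left(\frac{n}{-13} - \frac{22}{K}\right)\right) 2 = \left(-42 + \left(\frac{67}{-13} - \frac{22}{1}\right)\right) 2 = \left(-42 + \left(67 \left(- \frac{1}{13}\right) - 22\right)\right) 2 = \left(-42 - \frac{353}{13}\right) 2 = \left(- \frac{899}{13}\right) 2 = - \frac{1798}{13}$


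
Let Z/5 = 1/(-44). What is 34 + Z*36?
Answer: 329/11 ≈ 29.909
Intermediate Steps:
Z = -5/44 (Z = 5/(-44) = 5*(-1/44) = -5/44 ≈ -0.11364)
34 + Z*36 = 34 - 5/44*36 = 34 - 45/11 = 329/11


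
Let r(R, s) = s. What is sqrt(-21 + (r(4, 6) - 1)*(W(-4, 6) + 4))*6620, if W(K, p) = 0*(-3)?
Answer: 6620*I ≈ 6620.0*I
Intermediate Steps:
W(K, p) = 0
sqrt(-21 + (r(4, 6) - 1)*(W(-4, 6) + 4))*6620 = sqrt(-21 + (6 - 1)*(0 + 4))*6620 = sqrt(-21 + 5*4)*6620 = sqrt(-21 + 20)*6620 = sqrt(-1)*6620 = I*6620 = 6620*I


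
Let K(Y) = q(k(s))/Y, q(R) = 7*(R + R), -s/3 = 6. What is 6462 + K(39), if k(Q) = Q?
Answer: 83922/13 ≈ 6455.5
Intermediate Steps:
s = -18 (s = -3*6 = -18)
q(R) = 14*R (q(R) = 7*(2*R) = 14*R)
K(Y) = -252/Y (K(Y) = (14*(-18))/Y = -252/Y)
6462 + K(39) = 6462 - 252/39 = 6462 - 252*1/39 = 6462 - 84/13 = 83922/13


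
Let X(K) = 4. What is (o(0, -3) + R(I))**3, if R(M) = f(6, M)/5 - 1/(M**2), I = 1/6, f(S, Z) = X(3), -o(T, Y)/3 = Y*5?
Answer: 117649/125 ≈ 941.19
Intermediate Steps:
o(T, Y) = -15*Y (o(T, Y) = -3*Y*5 = -15*Y)
f(S, Z) = 4
I = 1/6 ≈ 0.16667
R(M) = 4/5 - 1/M**2 (R(M) = 4/5 - 1/(M**2) = 4*(1/5) - 1/M**2 = 4/5 - 1/M**2)
(o(0, -3) + R(I))**3 = (-15*(-3) + (4/5 - 1/6**(-2)))**3 = (45 + (4/5 - 1*36))**3 = (45 + (4/5 - 36))**3 = (45 - 176/5)**3 = (49/5)**3 = 117649/125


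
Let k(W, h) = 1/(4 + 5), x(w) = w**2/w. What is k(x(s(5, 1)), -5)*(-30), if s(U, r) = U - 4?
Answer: -10/3 ≈ -3.3333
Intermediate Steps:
s(U, r) = -4 + U
x(w) = w
k(W, h) = 1/9
k(x(s(5, 1)), -5)*(-30) = (1/9)*(-30) = -10/3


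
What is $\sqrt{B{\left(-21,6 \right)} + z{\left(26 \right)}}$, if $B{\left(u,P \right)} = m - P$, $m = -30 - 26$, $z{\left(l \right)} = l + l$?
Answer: $i \sqrt{10} \approx 3.1623 i$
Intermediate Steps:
$z{\left(l \right)} = 2 l$
$m = -56$
$B{\left(u,P \right)} = -56 - P$
$\sqrt{B{\left(-21,6 \right)} + z{\left(26 \right)}} = \sqrt{\left(-56 - 6\right) + 2 \cdot 26} = \sqrt{\left(-56 - 6\right) + 52} = \sqrt{-62 + 52} = \sqrt{-10} = i \sqrt{10}$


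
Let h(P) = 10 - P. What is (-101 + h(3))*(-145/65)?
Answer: 2726/13 ≈ 209.69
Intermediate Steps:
(-101 + h(3))*(-145/65) = (-101 + (10 - 1*3))*(-145/65) = (-101 + (10 - 3))*(-145*1/65) = (-101 + 7)*(-29/13) = -94*(-29/13) = 2726/13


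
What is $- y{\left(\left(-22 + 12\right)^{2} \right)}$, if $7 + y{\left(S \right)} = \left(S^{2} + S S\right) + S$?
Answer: $-20093$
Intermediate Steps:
$y{\left(S \right)} = -7 + S + 2 S^{2}$ ($y{\left(S \right)} = -7 + \left(\left(S^{2} + S S\right) + S\right) = -7 + \left(\left(S^{2} + S^{2}\right) + S\right) = -7 + \left(2 S^{2} + S\right) = -7 + \left(S + 2 S^{2}\right) = -7 + S + 2 S^{2}$)
$- y{\left(\left(-22 + 12\right)^{2} \right)} = - (-7 + \left(-22 + 12\right)^{2} + 2 \left(\left(-22 + 12\right)^{2}\right)^{2}) = - (-7 + \left(-10\right)^{2} + 2 \left(\left(-10\right)^{2}\right)^{2}) = - (-7 + 100 + 2 \cdot 100^{2}) = - (-7 + 100 + 2 \cdot 10000) = - (-7 + 100 + 20000) = \left(-1\right) 20093 = -20093$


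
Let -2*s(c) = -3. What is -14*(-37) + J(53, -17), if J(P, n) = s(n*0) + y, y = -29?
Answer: 981/2 ≈ 490.50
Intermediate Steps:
s(c) = 3/2 (s(c) = -1/2*(-3) = 3/2)
J(P, n) = -55/2 (J(P, n) = 3/2 - 29 = -55/2)
-14*(-37) + J(53, -17) = -14*(-37) - 55/2 = 518 - 55/2 = 981/2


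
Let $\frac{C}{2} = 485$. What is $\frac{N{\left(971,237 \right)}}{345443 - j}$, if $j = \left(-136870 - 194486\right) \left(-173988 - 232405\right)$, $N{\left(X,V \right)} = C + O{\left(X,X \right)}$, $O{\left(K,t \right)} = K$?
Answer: $- \frac{1941}{134660413465} \approx -1.4414 \cdot 10^{-8}$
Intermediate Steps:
$C = 970$ ($C = 2 \cdot 485 = 970$)
$N{\left(X,V \right)} = 970 + X$
$j = 134660758908$ ($j = \left(-331356\right) \left(-406393\right) = 134660758908$)
$\frac{N{\left(971,237 \right)}}{345443 - j} = \frac{970 + 971}{345443 - 134660758908} = \frac{1941}{345443 - 134660758908} = \frac{1941}{-134660413465} = 1941 \left(- \frac{1}{134660413465}\right) = - \frac{1941}{134660413465}$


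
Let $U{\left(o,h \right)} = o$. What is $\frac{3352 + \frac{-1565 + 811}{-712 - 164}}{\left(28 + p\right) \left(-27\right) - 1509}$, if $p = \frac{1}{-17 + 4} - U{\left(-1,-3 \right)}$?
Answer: $- \frac{19091189}{13038822} \approx -1.4642$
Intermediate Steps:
$p = \frac{12}{13}$ ($p = \frac{1}{-17 + 4} - -1 = \frac{1}{-13} + 1 = - \frac{1}{13} + 1 = \frac{12}{13} \approx 0.92308$)
$\frac{3352 + \frac{-1565 + 811}{-712 - 164}}{\left(28 + p\right) \left(-27\right) - 1509} = \frac{3352 + \frac{-1565 + 811}{-712 - 164}}{\left(28 + \frac{12}{13}\right) \left(-27\right) - 1509} = \frac{3352 - \frac{754}{-876}}{\frac{376}{13} \left(-27\right) - 1509} = \frac{3352 - - \frac{377}{438}}{- \frac{10152}{13} - 1509} = \frac{3352 + \frac{377}{438}}{- \frac{29769}{13}} = \frac{1468553}{438} \left(- \frac{13}{29769}\right) = - \frac{19091189}{13038822}$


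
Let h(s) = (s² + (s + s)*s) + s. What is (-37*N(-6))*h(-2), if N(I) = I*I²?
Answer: 79920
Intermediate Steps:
N(I) = I³
h(s) = s + 3*s² (h(s) = (s² + (2*s)*s) + s = (s² + 2*s²) + s = 3*s² + s = s + 3*s²)
(-37*N(-6))*h(-2) = (-37*(-6)³)*(-2*(1 + 3*(-2))) = (-37*(-216))*(-2*(1 - 6)) = 7992*(-2*(-5)) = 7992*10 = 79920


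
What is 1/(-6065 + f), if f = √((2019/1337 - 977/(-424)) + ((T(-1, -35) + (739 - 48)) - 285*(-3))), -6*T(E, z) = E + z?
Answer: -3438175720/20851653769319 - 2*√124994903952282/20851653769319 ≈ -0.00016596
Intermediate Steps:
T(E, z) = -E/6 - z/6 (T(E, z) = -(E + z)/6 = -E/6 - z/6)
f = √124994903952282/283444 (f = √((2019/1337 - 977/(-424)) + (((-⅙*(-1) - ⅙*(-35)) + (739 - 48)) - 285*(-3))) = √((2019*(1/1337) - 977*(-1/424)) + (((⅙ + 35/6) + 691) + 855)) = √((2019/1337 + 977/424) + ((6 + 691) + 855)) = √(2162305/566888 + (697 + 855)) = √(2162305/566888 + 1552) = √(881972481/566888) = √124994903952282/283444 ≈ 39.444)
1/(-6065 + f) = 1/(-6065 + √124994903952282/283444)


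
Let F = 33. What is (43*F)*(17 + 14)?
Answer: 43989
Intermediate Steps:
(43*F)*(17 + 14) = (43*33)*(17 + 14) = 1419*31 = 43989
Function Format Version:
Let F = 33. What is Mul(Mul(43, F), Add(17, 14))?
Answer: 43989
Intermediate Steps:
Mul(Mul(43, F), Add(17, 14)) = Mul(Mul(43, 33), Add(17, 14)) = Mul(1419, 31) = 43989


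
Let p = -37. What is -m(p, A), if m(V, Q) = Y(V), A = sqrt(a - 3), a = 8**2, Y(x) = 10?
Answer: -10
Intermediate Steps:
a = 64
A = sqrt(61) (A = sqrt(64 - 3) = sqrt(61) ≈ 7.8102)
m(V, Q) = 10
-m(p, A) = -1*10 = -10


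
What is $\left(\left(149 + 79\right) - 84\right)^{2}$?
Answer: $20736$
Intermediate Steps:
$\left(\left(149 + 79\right) - 84\right)^{2} = \left(228 - 84\right)^{2} = 144^{2} = 20736$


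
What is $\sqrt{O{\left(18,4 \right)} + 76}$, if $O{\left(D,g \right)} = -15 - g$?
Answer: $\sqrt{57} \approx 7.5498$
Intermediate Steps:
$\sqrt{O{\left(18,4 \right)} + 76} = \sqrt{\left(-15 - 4\right) + 76} = \sqrt{-19 + 76} = \sqrt{57}$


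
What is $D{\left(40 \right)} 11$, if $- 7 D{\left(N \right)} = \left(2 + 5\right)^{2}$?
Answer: $-77$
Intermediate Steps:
$D{\left(N \right)} = -7$ ($D{\left(N \right)} = - \frac{\left(2 + 5\right)^{2}}{7} = - \frac{7^{2}}{7} = \left(- \frac{1}{7}\right) 49 = -7$)
$D{\left(40 \right)} 11 = \left(-7\right) 11 = -77$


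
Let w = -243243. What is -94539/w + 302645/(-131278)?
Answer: -2914542233/1520593074 ≈ -1.9167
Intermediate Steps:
-94539/w + 302645/(-131278) = -94539/(-243243) + 302645/(-131278) = -94539*(-1/243243) + 302645*(-1/131278) = 31513/81081 - 43235/18754 = -2914542233/1520593074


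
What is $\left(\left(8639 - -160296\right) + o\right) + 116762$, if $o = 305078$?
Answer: $590775$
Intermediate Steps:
$\left(\left(8639 - -160296\right) + o\right) + 116762 = \left(\left(8639 - -160296\right) + 305078\right) + 116762 = \left(\left(8639 + 160296\right) + 305078\right) + 116762 = \left(168935 + 305078\right) + 116762 = 474013 + 116762 = 590775$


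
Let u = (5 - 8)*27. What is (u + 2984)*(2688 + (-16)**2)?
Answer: 8546432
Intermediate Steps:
u = -81 (u = -3*27 = -81)
(u + 2984)*(2688 + (-16)**2) = (-81 + 2984)*(2688 + (-16)**2) = 2903*(2688 + 256) = 2903*2944 = 8546432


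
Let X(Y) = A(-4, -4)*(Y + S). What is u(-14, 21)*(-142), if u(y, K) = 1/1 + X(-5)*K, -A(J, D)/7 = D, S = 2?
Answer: 250346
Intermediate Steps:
A(J, D) = -7*D
X(Y) = 56 + 28*Y (X(Y) = (-7*(-4))*(Y + 2) = 28*(2 + Y) = 56 + 28*Y)
u(y, K) = 1 - 84*K (u(y, K) = 1/1 + (56 + 28*(-5))*K = 1 + (56 - 140)*K = 1 - 84*K)
u(-14, 21)*(-142) = (1 - 84*21)*(-142) = (1 - 1764)*(-142) = -1763*(-142) = 250346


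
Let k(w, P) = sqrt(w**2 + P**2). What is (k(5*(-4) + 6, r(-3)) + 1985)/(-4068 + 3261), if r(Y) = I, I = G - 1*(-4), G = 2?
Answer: -1985/807 - 2*sqrt(58)/807 ≈ -2.4786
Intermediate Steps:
I = 6 (I = 2 - 1*(-4) = 2 + 4 = 6)
r(Y) = 6
k(w, P) = sqrt(P**2 + w**2)
(k(5*(-4) + 6, r(-3)) + 1985)/(-4068 + 3261) = (sqrt(6**2 + (5*(-4) + 6)**2) + 1985)/(-4068 + 3261) = (sqrt(36 + (-20 + 6)**2) + 1985)/(-807) = (sqrt(36 + (-14)**2) + 1985)*(-1/807) = (sqrt(36 + 196) + 1985)*(-1/807) = (sqrt(232) + 1985)*(-1/807) = (2*sqrt(58) + 1985)*(-1/807) = (1985 + 2*sqrt(58))*(-1/807) = -1985/807 - 2*sqrt(58)/807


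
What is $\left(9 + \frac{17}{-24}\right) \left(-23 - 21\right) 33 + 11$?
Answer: $- \frac{24057}{2} \approx -12029.0$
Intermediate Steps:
$\left(9 + \frac{17}{-24}\right) \left(-23 - 21\right) 33 + 11 = \left(9 + 17 \left(- \frac{1}{24}\right)\right) \left(-44\right) 33 + 11 = \left(9 - \frac{17}{24}\right) \left(-44\right) 33 + 11 = \frac{199}{24} \left(-44\right) 33 + 11 = \left(- \frac{2189}{6}\right) 33 + 11 = - \frac{24079}{2} + 11 = - \frac{24057}{2}$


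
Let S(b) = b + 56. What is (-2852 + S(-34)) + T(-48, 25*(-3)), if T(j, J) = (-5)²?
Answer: -2805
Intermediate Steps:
T(j, J) = 25
S(b) = 56 + b
(-2852 + S(-34)) + T(-48, 25*(-3)) = (-2852 + (56 - 34)) + 25 = (-2852 + 22) + 25 = -2830 + 25 = -2805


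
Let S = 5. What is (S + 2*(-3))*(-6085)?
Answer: 6085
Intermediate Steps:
(S + 2*(-3))*(-6085) = (5 + 2*(-3))*(-6085) = (5 - 6)*(-6085) = -1*(-6085) = 6085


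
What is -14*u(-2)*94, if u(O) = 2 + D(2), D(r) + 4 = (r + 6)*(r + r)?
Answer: -39480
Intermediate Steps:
D(r) = -4 + 2*r*(6 + r) (D(r) = -4 + (r + 6)*(r + r) = -4 + (6 + r)*(2*r) = -4 + 2*r*(6 + r))
u(O) = 30 (u(O) = 2 + (-4 + 2*2² + 12*2) = 2 + (-4 + 2*4 + 24) = 2 + (-4 + 8 + 24) = 2 + 28 = 30)
-14*u(-2)*94 = -14*30*94 = -420*94 = -39480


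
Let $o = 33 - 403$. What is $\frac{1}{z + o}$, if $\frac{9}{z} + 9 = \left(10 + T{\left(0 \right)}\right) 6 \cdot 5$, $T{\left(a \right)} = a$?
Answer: $- \frac{97}{35887} \approx -0.0027029$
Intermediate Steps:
$o = -370$
$z = \frac{3}{97}$ ($z = \frac{9}{-9 + \left(10 + 0\right) 6 \cdot 5} = \frac{9}{-9 + 10 \cdot 30} = \frac{9}{-9 + 300} = \frac{9}{291} = 9 \cdot \frac{1}{291} = \frac{3}{97} \approx 0.030928$)
$\frac{1}{z + o} = \frac{1}{\frac{3}{97} - 370} = \frac{1}{- \frac{35887}{97}} = - \frac{97}{35887}$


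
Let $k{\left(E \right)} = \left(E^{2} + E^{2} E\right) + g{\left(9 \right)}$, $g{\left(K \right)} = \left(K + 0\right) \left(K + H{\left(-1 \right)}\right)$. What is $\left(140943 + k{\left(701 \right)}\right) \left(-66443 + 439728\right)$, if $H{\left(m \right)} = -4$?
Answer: $128822329549650$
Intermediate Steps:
$g{\left(K \right)} = K \left(-4 + K\right)$ ($g{\left(K \right)} = \left(K + 0\right) \left(K - 4\right) = K \left(-4 + K\right)$)
$k{\left(E \right)} = 45 + E^{2} + E^{3}$ ($k{\left(E \right)} = \left(E^{2} + E^{2} E\right) + 9 \left(-4 + 9\right) = \left(E^{2} + E^{3}\right) + 9 \cdot 5 = \left(E^{2} + E^{3}\right) + 45 = 45 + E^{2} + E^{3}$)
$\left(140943 + k{\left(701 \right)}\right) \left(-66443 + 439728\right) = \left(140943 + \left(45 + 701^{2} + 701^{3}\right)\right) \left(-66443 + 439728\right) = \left(140943 + \left(45 + 491401 + 344472101\right)\right) 373285 = \left(140943 + 344963547\right) 373285 = 345104490 \cdot 373285 = 128822329549650$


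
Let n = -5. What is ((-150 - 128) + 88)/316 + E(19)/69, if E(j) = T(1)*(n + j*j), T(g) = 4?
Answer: 218437/10902 ≈ 20.036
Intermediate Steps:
E(j) = -20 + 4*j² (E(j) = 4*(-5 + j*j) = 4*(-5 + j²) = -20 + 4*j²)
((-150 - 128) + 88)/316 + E(19)/69 = ((-150 - 128) + 88)/316 + (-20 + 4*19²)/69 = (-278 + 88)*(1/316) + (-20 + 4*361)*(1/69) = -190*1/316 + (-20 + 1444)*(1/69) = -95/158 + 1424*(1/69) = -95/158 + 1424/69 = 218437/10902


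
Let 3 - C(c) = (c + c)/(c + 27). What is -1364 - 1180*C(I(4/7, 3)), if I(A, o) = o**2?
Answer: -4314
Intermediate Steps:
C(c) = 3 - 2*c/(27 + c) (C(c) = 3 - (c + c)/(c + 27) = 3 - 2*c/(27 + c))
-1364 - 1180*C(I(4/7, 3)) = -1364 - 1180*(81 + 3**2)/(27 + 3**2) = -1364 - 1180*(81 + 9)/(27 + 9) = -1364 - 1180*90/36 = -1364 - 295*90/9 = -1364 - 1180*5/2 = -1364 - 2950 = -4314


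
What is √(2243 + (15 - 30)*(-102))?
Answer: 7*√77 ≈ 61.425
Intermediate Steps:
√(2243 + (15 - 30)*(-102)) = √(2243 - 15*(-102)) = √(2243 + 1530) = √3773 = 7*√77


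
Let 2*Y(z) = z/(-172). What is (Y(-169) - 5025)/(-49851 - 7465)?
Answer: 1728431/19716704 ≈ 0.087663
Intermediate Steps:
Y(z) = -z/344 (Y(z) = (z/(-172))/2 = (z*(-1/172))/2 = (-z/172)/2 = -z/344)
(Y(-169) - 5025)/(-49851 - 7465) = (-1/344*(-169) - 5025)/(-49851 - 7465) = (169/344 - 5025)/(-57316) = -1728431/344*(-1/57316) = 1728431/19716704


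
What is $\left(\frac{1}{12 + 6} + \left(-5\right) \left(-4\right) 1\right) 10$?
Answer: $\frac{1805}{9} \approx 200.56$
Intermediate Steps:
$\left(\frac{1}{12 + 6} + \left(-5\right) \left(-4\right) 1\right) 10 = \left(\frac{1}{18} + 20 \cdot 1\right) 10 = \left(\frac{1}{18} + 20\right) 10 = \frac{361}{18} \cdot 10 = \frac{1805}{9}$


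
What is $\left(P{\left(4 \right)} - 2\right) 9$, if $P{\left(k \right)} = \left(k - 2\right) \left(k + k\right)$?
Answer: $126$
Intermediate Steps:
$P{\left(k \right)} = 2 k \left(-2 + k\right)$ ($P{\left(k \right)} = \left(-2 + k\right) 2 k = 2 k \left(-2 + k\right)$)
$\left(P{\left(4 \right)} - 2\right) 9 = \left(2 \cdot 4 \left(-2 + 4\right) - 2\right) 9 = \left(2 \cdot 4 \cdot 2 - 2\right) 9 = \left(16 - 2\right) 9 = 14 \cdot 9 = 126$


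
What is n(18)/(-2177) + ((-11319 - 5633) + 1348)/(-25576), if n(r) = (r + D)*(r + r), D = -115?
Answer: 30820325/13919738 ≈ 2.2141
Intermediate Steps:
n(r) = 2*r*(-115 + r) (n(r) = (r - 115)*(r + r) = (-115 + r)*(2*r) = 2*r*(-115 + r))
n(18)/(-2177) + ((-11319 - 5633) + 1348)/(-25576) = (2*18*(-115 + 18))/(-2177) + ((-11319 - 5633) + 1348)/(-25576) = (2*18*(-97))*(-1/2177) + (-16952 + 1348)*(-1/25576) = -3492*(-1/2177) - 15604*(-1/25576) = 3492/2177 + 3901/6394 = 30820325/13919738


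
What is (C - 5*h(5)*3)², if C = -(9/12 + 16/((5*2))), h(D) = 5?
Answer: 2393209/400 ≈ 5983.0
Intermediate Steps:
C = -47/20 (C = -(9*(1/12) + 16/10) = -(¾ + 16*(⅒)) = -(¾ + 8/5) = -1*47/20 = -47/20 ≈ -2.3500)
(C - 5*h(5)*3)² = (-47/20 - 5*5*3)² = (-47/20 - 25*3)² = (-47/20 - 75)² = (-1547/20)² = 2393209/400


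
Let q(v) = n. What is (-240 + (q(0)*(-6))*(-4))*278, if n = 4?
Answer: -40032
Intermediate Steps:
q(v) = 4
(-240 + (q(0)*(-6))*(-4))*278 = (-240 + (4*(-6))*(-4))*278 = (-240 - 24*(-4))*278 = (-240 + 96)*278 = -144*278 = -40032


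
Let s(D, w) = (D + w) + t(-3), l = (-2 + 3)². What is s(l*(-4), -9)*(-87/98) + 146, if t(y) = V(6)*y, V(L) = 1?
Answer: 7850/49 ≈ 160.20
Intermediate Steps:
l = 1 (l = 1² = 1)
t(y) = y (t(y) = 1*y = y)
s(D, w) = -3 + D + w (s(D, w) = (D + w) - 3 = -3 + D + w)
s(l*(-4), -9)*(-87/98) + 146 = (-3 + 1*(-4) - 9)*(-87/98) + 146 = (-3 - 4 - 9)*(-87*1/98) + 146 = -16*(-87/98) + 146 = 696/49 + 146 = 7850/49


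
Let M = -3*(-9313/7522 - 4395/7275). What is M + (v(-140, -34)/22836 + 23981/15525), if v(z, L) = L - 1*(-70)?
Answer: 152466468335207/21556361618550 ≈ 7.0729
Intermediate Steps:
M = 20162253/3648170 (M = -3*(-9313*1/7522 - 4395*1/7275) = -3*(-9313/7522 - 293/485) = -3*(-6720751/3648170) = 20162253/3648170 ≈ 5.5267)
v(z, L) = 70 + L (v(z, L) = L + 70 = 70 + L)
M + (v(-140, -34)/22836 + 23981/15525) = 20162253/3648170 + ((70 - 34)/22836 + 23981/15525) = 20162253/3648170 + (36*(1/22836) + 23981*(1/15525)) = 20162253/3648170 + (3/1903 + 23981/15525) = 20162253/3648170 + 45682418/29544075 = 152466468335207/21556361618550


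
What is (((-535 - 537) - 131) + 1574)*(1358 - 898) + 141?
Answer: 170801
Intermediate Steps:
(((-535 - 537) - 131) + 1574)*(1358 - 898) + 141 = ((-1072 - 131) + 1574)*460 + 141 = (-1203 + 1574)*460 + 141 = 371*460 + 141 = 170660 + 141 = 170801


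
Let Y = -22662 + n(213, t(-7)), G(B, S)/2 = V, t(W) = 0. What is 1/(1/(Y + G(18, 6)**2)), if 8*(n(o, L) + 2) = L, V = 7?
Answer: -22468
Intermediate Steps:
G(B, S) = 14 (G(B, S) = 2*7 = 14)
n(o, L) = -2 + L/8
Y = -22664 (Y = -22662 + (-2 + (1/8)*0) = -22662 + (-2 + 0) = -22662 - 2 = -22664)
1/(1/(Y + G(18, 6)**2)) = 1/(1/(-22664 + 14**2)) = 1/(1/(-22664 + 196)) = 1/(1/(-22468)) = 1/(-1/22468) = -22468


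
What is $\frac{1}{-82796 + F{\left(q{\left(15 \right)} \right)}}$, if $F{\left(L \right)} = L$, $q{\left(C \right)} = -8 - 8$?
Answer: $- \frac{1}{82812} \approx -1.2076 \cdot 10^{-5}$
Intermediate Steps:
$q{\left(C \right)} = -16$ ($q{\left(C \right)} = -8 - 8 = -16$)
$\frac{1}{-82796 + F{\left(q{\left(15 \right)} \right)}} = \frac{1}{-82796 - 16} = \frac{1}{-82812} = - \frac{1}{82812}$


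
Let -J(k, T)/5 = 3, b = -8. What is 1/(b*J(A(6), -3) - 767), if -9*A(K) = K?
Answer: -1/647 ≈ -0.0015456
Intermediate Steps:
A(K) = -K/9
J(k, T) = -15 (J(k, T) = -5*3 = -15)
1/(b*J(A(6), -3) - 767) = 1/(-8*(-15) - 767) = 1/(120 - 767) = 1/(-647) = -1/647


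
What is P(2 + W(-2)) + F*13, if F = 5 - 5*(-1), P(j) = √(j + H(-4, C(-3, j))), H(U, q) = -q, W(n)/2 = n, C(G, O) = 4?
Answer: 130 + I*√6 ≈ 130.0 + 2.4495*I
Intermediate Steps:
W(n) = 2*n
P(j) = √(-4 + j) (P(j) = √(j - 1*4) = √(j - 4) = √(-4 + j))
F = 10 (F = 5 + 5 = 10)
P(2 + W(-2)) + F*13 = √(-4 + (2 + 2*(-2))) + 10*13 = √(-4 + (2 - 4)) + 130 = √(-4 - 2) + 130 = √(-6) + 130 = I*√6 + 130 = 130 + I*√6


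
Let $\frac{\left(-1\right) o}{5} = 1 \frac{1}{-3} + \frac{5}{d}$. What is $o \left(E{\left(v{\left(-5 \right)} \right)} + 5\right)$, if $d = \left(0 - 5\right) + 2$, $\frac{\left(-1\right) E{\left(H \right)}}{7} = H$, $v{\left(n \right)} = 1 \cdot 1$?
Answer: $-20$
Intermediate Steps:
$v{\left(n \right)} = 1$
$E{\left(H \right)} = - 7 H$
$d = -3$ ($d = -5 + 2 = -3$)
$o = 10$ ($o = - 5 \left(1 \frac{1}{-3} + \frac{5}{-3}\right) = - 5 \left(1 \left(- \frac{1}{3}\right) + 5 \left(- \frac{1}{3}\right)\right) = - 5 \left(- \frac{1}{3} - \frac{5}{3}\right) = \left(-5\right) \left(-2\right) = 10$)
$o \left(E{\left(v{\left(-5 \right)} \right)} + 5\right) = 10 \left(\left(-7\right) 1 + 5\right) = 10 \left(-7 + 5\right) = 10 \left(-2\right) = -20$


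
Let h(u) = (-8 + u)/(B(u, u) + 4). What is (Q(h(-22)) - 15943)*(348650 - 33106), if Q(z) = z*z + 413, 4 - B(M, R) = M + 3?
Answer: -396900709520/81 ≈ -4.9000e+9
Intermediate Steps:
B(M, R) = 1 - M (B(M, R) = 4 - (M + 3) = 4 - (3 + M) = 4 + (-3 - M) = 1 - M)
h(u) = (-8 + u)/(5 - u) (h(u) = (-8 + u)/((1 - u) + 4) = (-8 + u)/(5 - u))
Q(z) = 413 + z**2 (Q(z) = z**2 + 413 = 413 + z**2)
(Q(h(-22)) - 15943)*(348650 - 33106) = ((413 + ((8 - 1*(-22))/(-5 - 22))**2) - 15943)*(348650 - 33106) = ((413 + ((8 + 22)/(-27))**2) - 15943)*315544 = ((413 + (-1/27*30)**2) - 15943)*315544 = ((413 + (-10/9)**2) - 15943)*315544 = ((413 + 100/81) - 15943)*315544 = (33553/81 - 15943)*315544 = -1257830/81*315544 = -396900709520/81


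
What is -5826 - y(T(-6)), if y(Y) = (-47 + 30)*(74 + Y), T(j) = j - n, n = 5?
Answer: -4755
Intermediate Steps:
T(j) = -5 + j (T(j) = j - 1*5 = j - 5 = -5 + j)
y(Y) = -1258 - 17*Y (y(Y) = -17*(74 + Y) = -1258 - 17*Y)
-5826 - y(T(-6)) = -5826 - (-1258 - 17*(-5 - 6)) = -5826 - (-1258 - 17*(-11)) = -5826 - (-1258 + 187) = -5826 - 1*(-1071) = -5826 + 1071 = -4755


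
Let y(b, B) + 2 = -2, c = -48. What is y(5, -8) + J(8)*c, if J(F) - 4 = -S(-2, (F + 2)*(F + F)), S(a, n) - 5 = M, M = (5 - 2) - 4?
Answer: -4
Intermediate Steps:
M = -1 (M = 3 - 4 = -1)
y(b, B) = -4 (y(b, B) = -2 - 2 = -4)
S(a, n) = 4 (S(a, n) = 5 - 1 = 4)
J(F) = 0 (J(F) = 4 - 1*4 = 4 - 4 = 0)
y(5, -8) + J(8)*c = -4 + 0*(-48) = -4 + 0 = -4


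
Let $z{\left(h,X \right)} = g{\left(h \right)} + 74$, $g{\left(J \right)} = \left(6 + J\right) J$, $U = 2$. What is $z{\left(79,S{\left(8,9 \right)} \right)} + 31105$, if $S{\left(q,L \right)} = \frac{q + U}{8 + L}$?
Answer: $37894$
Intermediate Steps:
$g{\left(J \right)} = J \left(6 + J\right)$
$S{\left(q,L \right)} = \frac{2 + q}{8 + L}$ ($S{\left(q,L \right)} = \frac{q + 2}{8 + L} = \frac{2 + q}{8 + L}$)
$z{\left(h,X \right)} = 74 + h \left(6 + h\right)$ ($z{\left(h,X \right)} = h \left(6 + h\right) + 74 = 74 + h \left(6 + h\right)$)
$z{\left(79,S{\left(8,9 \right)} \right)} + 31105 = \left(74 + 79 \left(6 + 79\right)\right) + 31105 = \left(74 + 79 \cdot 85\right) + 31105 = \left(74 + 6715\right) + 31105 = 6789 + 31105 = 37894$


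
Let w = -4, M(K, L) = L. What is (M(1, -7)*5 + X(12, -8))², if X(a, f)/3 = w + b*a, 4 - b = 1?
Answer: 3721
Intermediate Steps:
b = 3 (b = 4 - 1*1 = 4 - 1 = 3)
X(a, f) = -12 + 9*a (X(a, f) = 3*(-4 + 3*a) = -12 + 9*a)
(M(1, -7)*5 + X(12, -8))² = (-7*5 + (-12 + 9*12))² = (-35 + (-12 + 108))² = (-35 + 96)² = 61² = 3721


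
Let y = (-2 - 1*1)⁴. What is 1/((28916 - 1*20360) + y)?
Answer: 1/8637 ≈ 0.00011578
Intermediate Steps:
y = 81 (y = (-2 - 1)⁴ = (-3)⁴ = 81)
1/((28916 - 1*20360) + y) = 1/((28916 - 1*20360) + 81) = 1/((28916 - 20360) + 81) = 1/(8556 + 81) = 1/8637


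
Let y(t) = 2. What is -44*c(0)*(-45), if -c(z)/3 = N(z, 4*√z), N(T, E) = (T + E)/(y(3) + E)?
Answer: 0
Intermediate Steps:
N(T, E) = (E + T)/(2 + E) (N(T, E) = (T + E)/(2 + E) = (E + T)/(2 + E))
c(z) = -3*(z + 4*√z)/(2 + 4*√z) (c(z) = -3*(4*√z + z)/(2 + 4*√z) = -3*(z + 4*√z)/(2 + 4*√z))
-44*c(0)*(-45) = -66*(-1*0 - 4*√0)/(1 + 2*√0)*(-45) = -66*(0 - 4*0)/(1 + 2*0)*(-45) = -66*(0 + 0)/(1 + 0)*(-45) = -66*0/1*(-45) = -66*0*(-45) = -44*0*(-45) = 0*(-45) = 0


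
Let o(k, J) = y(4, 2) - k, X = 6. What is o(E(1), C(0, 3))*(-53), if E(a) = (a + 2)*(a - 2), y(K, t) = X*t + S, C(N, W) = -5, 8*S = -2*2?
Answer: -1537/2 ≈ -768.50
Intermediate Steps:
S = -½ (S = (-2*2)/8 = (⅛)*(-4) = -½ ≈ -0.50000)
y(K, t) = -½ + 6*t (y(K, t) = 6*t - ½ = -½ + 6*t)
E(a) = (-2 + a)*(2 + a) (E(a) = (2 + a)*(-2 + a) = (-2 + a)*(2 + a))
o(k, J) = 23/2 - k (o(k, J) = (-½ + 6*2) - k = (-½ + 12) - k = 23/2 - k)
o(E(1), C(0, 3))*(-53) = (23/2 - (-4 + 1²))*(-53) = (23/2 - (-4 + 1))*(-53) = (23/2 - 1*(-3))*(-53) = (23/2 + 3)*(-53) = (29/2)*(-53) = -1537/2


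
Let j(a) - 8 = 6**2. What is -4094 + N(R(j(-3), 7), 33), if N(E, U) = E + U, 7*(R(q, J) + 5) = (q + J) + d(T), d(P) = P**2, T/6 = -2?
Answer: -28267/7 ≈ -4038.1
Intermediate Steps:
T = -12 (T = 6*(-2) = -12)
j(a) = 44 (j(a) = 8 + 6**2 = 8 + 36 = 44)
R(q, J) = 109/7 + J/7 + q/7 (R(q, J) = -5 + ((q + J) + (-12)**2)/7 = -5 + ((J + q) + 144)/7 = -5 + (144 + J + q)/7 = -5 + (144/7 + J/7 + q/7) = 109/7 + J/7 + q/7)
-4094 + N(R(j(-3), 7), 33) = -4094 + ((109/7 + (1/7)*7 + (1/7)*44) + 33) = -4094 + ((109/7 + 1 + 44/7) + 33) = -4094 + (160/7 + 33) = -4094 + 391/7 = -28267/7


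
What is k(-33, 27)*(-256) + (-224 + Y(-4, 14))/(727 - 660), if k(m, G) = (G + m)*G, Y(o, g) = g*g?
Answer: 2778596/67 ≈ 41472.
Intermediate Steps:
Y(o, g) = g²
k(m, G) = G*(G + m)
k(-33, 27)*(-256) + (-224 + Y(-4, 14))/(727 - 660) = (27*(27 - 33))*(-256) + (-224 + 14²)/(727 - 660) = (27*(-6))*(-256) + (-224 + 196)/67 = -162*(-256) - 28*1/67 = 41472 - 28/67 = 2778596/67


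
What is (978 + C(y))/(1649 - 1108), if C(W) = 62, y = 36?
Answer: 1040/541 ≈ 1.9224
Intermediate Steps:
(978 + C(y))/(1649 - 1108) = (978 + 62)/(1649 - 1108) = 1040/541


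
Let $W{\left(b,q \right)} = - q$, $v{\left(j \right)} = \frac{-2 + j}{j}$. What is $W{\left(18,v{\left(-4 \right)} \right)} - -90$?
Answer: $\frac{177}{2} \approx 88.5$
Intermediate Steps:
$v{\left(j \right)} = \frac{-2 + j}{j}$
$W{\left(18,v{\left(-4 \right)} \right)} - -90 = - \frac{-2 - 4}{-4} - -90 = - \frac{\left(-1\right) \left(-6\right)}{4} + 90 = \left(-1\right) \frac{3}{2} + 90 = - \frac{3}{2} + 90 = \frac{177}{2}$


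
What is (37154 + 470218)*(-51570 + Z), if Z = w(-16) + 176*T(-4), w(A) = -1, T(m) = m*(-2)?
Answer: -25451301636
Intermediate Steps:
T(m) = -2*m
Z = 1407 (Z = -1 + 176*(-2*(-4)) = -1 + 176*8 = -1 + 1408 = 1407)
(37154 + 470218)*(-51570 + Z) = (37154 + 470218)*(-51570 + 1407) = 507372*(-50163) = -25451301636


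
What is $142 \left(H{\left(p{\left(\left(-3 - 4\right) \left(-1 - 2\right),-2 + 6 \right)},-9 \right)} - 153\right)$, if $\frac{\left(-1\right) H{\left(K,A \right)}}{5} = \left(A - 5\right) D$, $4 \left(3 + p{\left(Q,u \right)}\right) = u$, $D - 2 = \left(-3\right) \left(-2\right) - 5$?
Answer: $8094$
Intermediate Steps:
$D = 3$ ($D = 2 - -1 = 2 + \left(6 - 5\right) = 2 + 1 = 3$)
$p{\left(Q,u \right)} = -3 + \frac{u}{4}$
$H{\left(K,A \right)} = 75 - 15 A$ ($H{\left(K,A \right)} = - 5 \left(A - 5\right) 3 = - 5 \left(-5 + A\right) 3 = - 5 \left(-15 + 3 A\right) = 75 - 15 A$)
$142 \left(H{\left(p{\left(\left(-3 - 4\right) \left(-1 - 2\right),-2 + 6 \right)},-9 \right)} - 153\right) = 142 \left(\left(75 - -135\right) - 153\right) = 142 \left(\left(75 + 135\right) - 153\right) = 142 \left(210 - 153\right) = 142 \cdot 57 = 8094$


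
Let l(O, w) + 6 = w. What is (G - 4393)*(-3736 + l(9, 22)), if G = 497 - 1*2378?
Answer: 23339280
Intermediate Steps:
l(O, w) = -6 + w
G = -1881 (G = 497 - 2378 = -1881)
(G - 4393)*(-3736 + l(9, 22)) = (-1881 - 4393)*(-3736 + (-6 + 22)) = -6274*(-3736 + 16) = -6274*(-3720) = 23339280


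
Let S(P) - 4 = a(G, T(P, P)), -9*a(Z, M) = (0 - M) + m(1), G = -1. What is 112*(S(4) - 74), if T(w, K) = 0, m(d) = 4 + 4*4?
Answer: -72800/9 ≈ -8088.9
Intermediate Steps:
m(d) = 20 (m(d) = 4 + 16 = 20)
a(Z, M) = -20/9 + M/9 (a(Z, M) = -((0 - M) + 20)/9 = -(-M + 20)/9 = -(20 - M)/9 = -20/9 + M/9)
S(P) = 16/9 (S(P) = 4 + (-20/9 + (⅑)*0) = 4 + (-20/9 + 0) = 4 - 20/9 = 16/9)
112*(S(4) - 74) = 112*(16/9 - 74) = 112*(-650/9) = -72800/9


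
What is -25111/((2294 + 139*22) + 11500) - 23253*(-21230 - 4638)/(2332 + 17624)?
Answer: 844676823291/28024876 ≈ 30140.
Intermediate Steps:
-25111/((2294 + 139*22) + 11500) - 23253*(-21230 - 4638)/(2332 + 17624) = -25111/((2294 + 3058) + 11500) - 23253/(19956/(-25868)) = -25111/(5352 + 11500) - 23253/(19956*(-1/25868)) = -25111/16852 - 23253/(-4989/6467) = -25111*1/16852 - 23253*(-6467/4989) = -25111/16852 + 50125717/1663 = 844676823291/28024876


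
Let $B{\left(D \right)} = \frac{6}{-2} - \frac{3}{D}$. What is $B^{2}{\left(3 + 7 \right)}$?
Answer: $\frac{1089}{100} \approx 10.89$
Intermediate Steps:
$B{\left(D \right)} = -3 - \frac{3}{D}$ ($B{\left(D \right)} = 6 \left(- \frac{1}{2}\right) - \frac{3}{D} = -3 - \frac{3}{D}$)
$B^{2}{\left(3 + 7 \right)} = \left(-3 - \frac{3}{3 + 7}\right)^{2} = \left(-3 - \frac{3}{10}\right)^{2} = \left(- \frac{33}{10}\right)^{2} = \frac{1089}{100}$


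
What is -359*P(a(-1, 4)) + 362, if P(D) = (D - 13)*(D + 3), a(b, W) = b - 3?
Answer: -5741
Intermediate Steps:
a(b, W) = -3 + b
P(D) = (-13 + D)*(3 + D)
-359*P(a(-1, 4)) + 362 = -359*(-39 + (-3 - 1)² - 10*(-3 - 1)) + 362 = -359*(-39 + (-4)² - 10*(-4)) + 362 = -359*(-39 + 16 + 40) + 362 = -359*17 + 362 = -6103 + 362 = -5741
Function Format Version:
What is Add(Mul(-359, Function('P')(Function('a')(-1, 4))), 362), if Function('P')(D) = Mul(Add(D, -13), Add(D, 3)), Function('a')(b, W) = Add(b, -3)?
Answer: -5741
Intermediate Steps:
Function('a')(b, W) = Add(-3, b)
Function('P')(D) = Mul(Add(-13, D), Add(3, D))
Add(Mul(-359, Function('P')(Function('a')(-1, 4))), 362) = Add(Mul(-359, Add(-39, Pow(Add(-3, -1), 2), Mul(-10, Add(-3, -1)))), 362) = Add(Mul(-359, Add(-39, Pow(-4, 2), Mul(-10, -4))), 362) = Add(Mul(-359, Add(-39, 16, 40)), 362) = Add(Mul(-359, 17), 362) = Add(-6103, 362) = -5741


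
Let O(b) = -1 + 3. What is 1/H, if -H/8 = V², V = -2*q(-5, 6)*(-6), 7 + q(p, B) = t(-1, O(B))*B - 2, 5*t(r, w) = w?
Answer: -25/1254528 ≈ -1.9928e-5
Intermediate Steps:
O(b) = 2
t(r, w) = w/5
q(p, B) = -9 + 2*B/5 (q(p, B) = -7 + (((⅕)*2)*B - 2) = -7 + (2*B/5 - 2) = -7 + (-2 + 2*B/5) = -9 + 2*B/5)
V = -396/5 (V = -2*(-9 + (⅖)*6)*(-6) = -2*(-9 + 12/5)*(-6) = -2*(-33/5)*(-6) = (66/5)*(-6) = -396/5 ≈ -79.200)
H = -1254528/25 (H = -8*(-396/5)² = -8*156816/25 = -1254528/25 ≈ -50181.)
1/H = 1/(-1254528/25) = -25/1254528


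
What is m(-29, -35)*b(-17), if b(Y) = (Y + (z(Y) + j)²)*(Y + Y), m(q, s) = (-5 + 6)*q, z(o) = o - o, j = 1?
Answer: -15776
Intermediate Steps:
z(o) = 0
m(q, s) = q (m(q, s) = 1*q = q)
b(Y) = 2*Y*(1 + Y) (b(Y) = (Y + (0 + 1)²)*(Y + Y) = (Y + 1²)*(2*Y) = (Y + 1)*(2*Y) = (1 + Y)*(2*Y) = 2*Y*(1 + Y))
m(-29, -35)*b(-17) = -58*(-17)*(1 - 17) = -58*(-17)*(-16) = -29*544 = -15776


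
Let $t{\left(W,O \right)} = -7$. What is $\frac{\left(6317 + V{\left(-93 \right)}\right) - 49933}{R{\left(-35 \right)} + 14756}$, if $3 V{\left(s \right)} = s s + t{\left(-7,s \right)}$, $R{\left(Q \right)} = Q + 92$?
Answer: $- \frac{122206}{44439} \approx -2.75$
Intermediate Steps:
$R{\left(Q \right)} = 92 + Q$
$V{\left(s \right)} = - \frac{7}{3} + \frac{s^{2}}{3}$ ($V{\left(s \right)} = \frac{s s - 7}{3} = \frac{s^{2} - 7}{3} = \frac{-7 + s^{2}}{3} = - \frac{7}{3} + \frac{s^{2}}{3}$)
$\frac{\left(6317 + V{\left(-93 \right)}\right) - 49933}{R{\left(-35 \right)} + 14756} = \frac{\left(6317 - \left(\frac{7}{3} - \frac{\left(-93\right)^{2}}{3}\right)\right) - 49933}{\left(92 - 35\right) + 14756} = \frac{\left(6317 + \left(- \frac{7}{3} + \frac{1}{3} \cdot 8649\right)\right) - 49933}{57 + 14756} = \frac{\left(6317 + \left(- \frac{7}{3} + 2883\right)\right) - 49933}{14813} = \left(\left(6317 + \frac{8642}{3}\right) - 49933\right) \frac{1}{14813} = \left(\frac{27593}{3} - 49933\right) \frac{1}{14813} = \left(- \frac{122206}{3}\right) \frac{1}{14813} = - \frac{122206}{44439}$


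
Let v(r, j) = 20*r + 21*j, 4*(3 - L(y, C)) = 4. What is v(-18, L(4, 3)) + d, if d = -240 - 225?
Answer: -783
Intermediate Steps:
L(y, C) = 2 (L(y, C) = 3 - 1/4*4 = 3 - 1 = 2)
d = -465
v(-18, L(4, 3)) + d = (20*(-18) + 21*2) - 465 = (-360 + 42) - 465 = -318 - 465 = -783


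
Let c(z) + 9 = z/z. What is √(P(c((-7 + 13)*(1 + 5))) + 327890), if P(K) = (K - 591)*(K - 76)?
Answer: √378206 ≈ 614.98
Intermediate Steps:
c(z) = -8 (c(z) = -9 + z/z = -9 + 1 = -8)
P(K) = (-591 + K)*(-76 + K)
√(P(c((-7 + 13)*(1 + 5))) + 327890) = √((44916 + (-8)² - 667*(-8)) + 327890) = √((44916 + 64 + 5336) + 327890) = √(50316 + 327890) = √378206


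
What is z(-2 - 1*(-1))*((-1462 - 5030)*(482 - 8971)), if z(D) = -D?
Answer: 55110588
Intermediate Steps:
z(-2 - 1*(-1))*((-1462 - 5030)*(482 - 8971)) = (-(-2 - 1*(-1)))*((-1462 - 5030)*(482 - 8971)) = (-(-2 + 1))*(-6492*(-8489)) = -1*(-1)*55110588 = 1*55110588 = 55110588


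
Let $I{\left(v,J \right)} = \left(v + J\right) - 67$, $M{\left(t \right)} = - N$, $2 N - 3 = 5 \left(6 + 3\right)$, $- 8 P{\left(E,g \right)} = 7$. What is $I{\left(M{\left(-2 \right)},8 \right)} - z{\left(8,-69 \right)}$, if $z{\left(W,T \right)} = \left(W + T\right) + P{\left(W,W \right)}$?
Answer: $- \frac{169}{8} \approx -21.125$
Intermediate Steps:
$P{\left(E,g \right)} = - \frac{7}{8}$ ($P{\left(E,g \right)} = \left(- \frac{1}{8}\right) 7 = - \frac{7}{8}$)
$N = 24$ ($N = \frac{3}{2} + \frac{5 \left(6 + 3\right)}{2} = \frac{3}{2} + \frac{5 \cdot 9}{2} = \frac{3}{2} + \frac{1}{2} \cdot 45 = \frac{3}{2} + \frac{45}{2} = 24$)
$z{\left(W,T \right)} = - \frac{7}{8} + T + W$ ($z{\left(W,T \right)} = \left(W + T\right) - \frac{7}{8} = \left(T + W\right) - \frac{7}{8} = - \frac{7}{8} + T + W$)
$M{\left(t \right)} = -24$ ($M{\left(t \right)} = \left(-1\right) 24 = -24$)
$I{\left(v,J \right)} = -67 + J + v$ ($I{\left(v,J \right)} = \left(J + v\right) - 67 = -67 + J + v$)
$I{\left(M{\left(-2 \right)},8 \right)} - z{\left(8,-69 \right)} = \left(-67 + 8 - 24\right) - \left(- \frac{7}{8} - 69 + 8\right) = -83 - - \frac{495}{8} = -83 + \frac{495}{8} = - \frac{169}{8}$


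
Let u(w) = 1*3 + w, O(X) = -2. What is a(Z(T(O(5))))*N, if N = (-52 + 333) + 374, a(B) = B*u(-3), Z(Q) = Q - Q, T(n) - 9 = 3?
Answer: 0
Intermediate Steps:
u(w) = 3 + w
T(n) = 12 (T(n) = 9 + 3 = 12)
Z(Q) = 0
a(B) = 0 (a(B) = B*(3 - 3) = B*0 = 0)
N = 655 (N = 281 + 374 = 655)
a(Z(T(O(5))))*N = 0*655 = 0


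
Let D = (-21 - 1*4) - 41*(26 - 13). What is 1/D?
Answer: -1/558 ≈ -0.0017921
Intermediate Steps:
D = -558 (D = (-21 - 4) - 41*13 = -25 - 533 = -558)
1/D = 1/(-558) = -1/558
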